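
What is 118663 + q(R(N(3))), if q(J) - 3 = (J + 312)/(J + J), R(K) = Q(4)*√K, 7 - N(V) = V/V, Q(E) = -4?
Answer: 237333/2 - 13*√6/2 ≈ 1.1865e+5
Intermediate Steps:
N(V) = 6 (N(V) = 7 - V/V = 7 - 1*1 = 7 - 1 = 6)
R(K) = -4*√K
q(J) = 3 + (312 + J)/(2*J) (q(J) = 3 + (J + 312)/(J + J) = 3 + (312 + J)/((2*J)) = 3 + (312 + J)*(1/(2*J)) = 3 + (312 + J)/(2*J))
118663 + q(R(N(3))) = 118663 + (7/2 + 156/((-4*√6))) = 118663 + (7/2 + 156*(-√6/24)) = 118663 + (7/2 - 13*√6/2) = 237333/2 - 13*√6/2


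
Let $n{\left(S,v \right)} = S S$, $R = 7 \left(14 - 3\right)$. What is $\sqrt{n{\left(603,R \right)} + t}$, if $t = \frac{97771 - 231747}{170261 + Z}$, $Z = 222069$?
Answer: $\frac{\sqrt{13991918332674005}}{196165} \approx 603.0$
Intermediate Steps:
$R = 77$ ($R = 7 \cdot 11 = 77$)
$n{\left(S,v \right)} = S^{2}$
$t = - \frac{66988}{196165}$ ($t = \frac{97771 - 231747}{170261 + 222069} = - \frac{133976}{392330} = \left(-133976\right) \frac{1}{392330} = - \frac{66988}{196165} \approx -0.34149$)
$\sqrt{n{\left(603,R \right)} + t} = \sqrt{603^{2} - \frac{66988}{196165}} = \sqrt{363609 - \frac{66988}{196165}} = \sqrt{\frac{71327292497}{196165}} = \frac{\sqrt{13991918332674005}}{196165}$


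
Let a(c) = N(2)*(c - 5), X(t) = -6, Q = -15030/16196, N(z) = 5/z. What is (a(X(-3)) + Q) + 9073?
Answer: 36621472/4049 ≈ 9044.6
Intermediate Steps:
Q = -7515/8098 (Q = -15030*1/16196 = -7515/8098 ≈ -0.92801)
a(c) = -25/2 + 5*c/2 (a(c) = (5/2)*(c - 5) = (5*(½))*(-5 + c) = 5*(-5 + c)/2 = -25/2 + 5*c/2)
(a(X(-3)) + Q) + 9073 = ((-25/2 + (5/2)*(-6)) - 7515/8098) + 9073 = ((-25/2 - 15) - 7515/8098) + 9073 = (-55/2 - 7515/8098) + 9073 = -115105/4049 + 9073 = 36621472/4049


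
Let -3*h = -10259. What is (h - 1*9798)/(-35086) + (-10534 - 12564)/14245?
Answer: -2158671209/1499400210 ≈ -1.4397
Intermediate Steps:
h = 10259/3 (h = -⅓*(-10259) = 10259/3 ≈ 3419.7)
(h - 1*9798)/(-35086) + (-10534 - 12564)/14245 = (10259/3 - 1*9798)/(-35086) + (-10534 - 12564)/14245 = (10259/3 - 9798)*(-1/35086) - 23098*1/14245 = -19135/3*(-1/35086) - 23098/14245 = 19135/105258 - 23098/14245 = -2158671209/1499400210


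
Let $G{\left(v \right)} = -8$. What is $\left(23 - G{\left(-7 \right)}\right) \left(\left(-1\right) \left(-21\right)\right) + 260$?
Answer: $911$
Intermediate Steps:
$\left(23 - G{\left(-7 \right)}\right) \left(\left(-1\right) \left(-21\right)\right) + 260 = \left(23 - -8\right) \left(\left(-1\right) \left(-21\right)\right) + 260 = \left(23 + 8\right) 21 + 260 = 31 \cdot 21 + 260 = 651 + 260 = 911$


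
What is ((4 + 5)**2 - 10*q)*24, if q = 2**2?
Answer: 984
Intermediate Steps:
q = 4
((4 + 5)**2 - 10*q)*24 = ((4 + 5)**2 - 10*4)*24 = (9**2 - 40)*24 = (81 - 40)*24 = 41*24 = 984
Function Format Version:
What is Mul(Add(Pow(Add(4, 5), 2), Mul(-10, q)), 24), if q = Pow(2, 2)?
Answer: 984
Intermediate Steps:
q = 4
Mul(Add(Pow(Add(4, 5), 2), Mul(-10, q)), 24) = Mul(Add(Pow(Add(4, 5), 2), Mul(-10, 4)), 24) = Mul(Add(Pow(9, 2), -40), 24) = Mul(Add(81, -40), 24) = Mul(41, 24) = 984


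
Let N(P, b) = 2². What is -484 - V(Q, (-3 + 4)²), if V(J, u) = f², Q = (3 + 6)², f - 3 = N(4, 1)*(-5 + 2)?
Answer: -565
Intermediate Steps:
N(P, b) = 4
f = -9 (f = 3 + 4*(-5 + 2) = 3 + 4*(-3) = 3 - 12 = -9)
Q = 81 (Q = 9² = 81)
V(J, u) = 81 (V(J, u) = (-9)² = 81)
-484 - V(Q, (-3 + 4)²) = -484 - 1*81 = -484 - 81 = -565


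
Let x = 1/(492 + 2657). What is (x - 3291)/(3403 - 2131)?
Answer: -5181679/2002764 ≈ -2.5873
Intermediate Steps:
x = 1/3149 ≈ 0.00031756
(x - 3291)/(3403 - 2131) = (1/3149 - 3291)/(3403 - 2131) = -10363358/3149/1272 = -10363358/3149*1/1272 = -5181679/2002764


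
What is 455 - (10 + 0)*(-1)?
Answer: 465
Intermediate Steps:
455 - (10 + 0)*(-1) = 455 - 10*(-1) = 455 - 1*(-10) = 455 + 10 = 465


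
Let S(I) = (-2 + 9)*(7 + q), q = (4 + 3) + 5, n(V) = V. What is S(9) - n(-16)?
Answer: 149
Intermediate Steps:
q = 12 (q = 7 + 5 = 12)
S(I) = 133 (S(I) = (-2 + 9)*(7 + 12) = 7*19 = 133)
S(9) - n(-16) = 133 - 1*(-16) = 133 + 16 = 149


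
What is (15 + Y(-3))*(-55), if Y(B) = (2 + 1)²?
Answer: -1320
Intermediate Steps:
Y(B) = 9 (Y(B) = 3² = 9)
(15 + Y(-3))*(-55) = (15 + 9)*(-55) = 24*(-55) = -1320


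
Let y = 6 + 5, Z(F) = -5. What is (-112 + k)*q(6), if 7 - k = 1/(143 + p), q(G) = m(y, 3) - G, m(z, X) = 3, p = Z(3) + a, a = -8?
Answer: 40953/130 ≈ 315.02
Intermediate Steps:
p = -13 (p = -5 - 8 = -13)
y = 11
q(G) = 3 - G
k = 909/130 (k = 7 - 1/(143 - 13) = 7 - 1/130 = 909/130 ≈ 6.9923)
(-112 + k)*q(6) = (-112 + 909/130)*(3 - 1*6) = -13651*(3 - 6)/130 = -13651/130*(-3) = 40953/130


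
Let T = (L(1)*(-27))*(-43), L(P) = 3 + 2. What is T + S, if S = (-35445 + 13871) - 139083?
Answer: -154852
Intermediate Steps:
L(P) = 5
S = -160657 (S = -21574 - 139083 = -160657)
T = 5805 (T = (5*(-27))*(-43) = -135*(-43) = 5805)
T + S = 5805 - 160657 = -154852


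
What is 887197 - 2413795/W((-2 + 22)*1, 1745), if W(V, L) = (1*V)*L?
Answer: 6192152301/6980 ≈ 8.8713e+5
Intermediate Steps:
W(V, L) = L*V (W(V, L) = V*L = L*V)
887197 - 2413795/W((-2 + 22)*1, 1745) = 887197 - 2413795/(1745*((-2 + 22)*1)) = 887197 - 2413795/(1745*(20*1)) = 887197 - 2413795/(1745*20) = 887197 - 2413795/34900 = 887197 - 1*482759/6980 = 887197 - 482759/6980 = 6192152301/6980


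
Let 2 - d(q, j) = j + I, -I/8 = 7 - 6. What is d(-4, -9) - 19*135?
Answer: -2546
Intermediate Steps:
I = -8 (I = -8*(7 - 6) = -8*1 = -8)
d(q, j) = 10 - j (d(q, j) = 2 - (j - 8) = 2 - (-8 + j) = 2 + (8 - j) = 10 - j)
d(-4, -9) - 19*135 = (10 - 1*(-9)) - 19*135 = (10 + 9) - 2565 = 19 - 2565 = -2546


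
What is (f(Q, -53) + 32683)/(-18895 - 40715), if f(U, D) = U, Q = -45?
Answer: -16319/29805 ≈ -0.54753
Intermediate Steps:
(f(Q, -53) + 32683)/(-18895 - 40715) = (-45 + 32683)/(-18895 - 40715) = 32638/(-59610) = 32638*(-1/59610) = -16319/29805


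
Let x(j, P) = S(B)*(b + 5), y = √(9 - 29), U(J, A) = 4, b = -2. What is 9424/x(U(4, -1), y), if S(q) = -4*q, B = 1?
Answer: -2356/3 ≈ -785.33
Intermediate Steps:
y = 2*I*√5 (y = √(-20) = 2*I*√5 ≈ 4.4721*I)
x(j, P) = -12 (x(j, P) = (-4*1)*(-2 + 5) = -4*3 = -12)
9424/x(U(4, -1), y) = 9424/(-12) = 9424*(-1/12) = -2356/3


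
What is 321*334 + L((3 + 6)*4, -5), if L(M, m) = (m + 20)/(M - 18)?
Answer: 643289/6 ≈ 1.0721e+5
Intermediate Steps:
L(M, m) = (20 + m)/(-18 + M)
321*334 + L((3 + 6)*4, -5) = 321*334 + (20 - 5)/(-18 + (3 + 6)*4) = 107214 + 15/(-18 + 9*4) = 107214 + 15/(-18 + 36) = 107214 + 15/18 = 107214 + (1/18)*15 = 107214 + ⅚ = 643289/6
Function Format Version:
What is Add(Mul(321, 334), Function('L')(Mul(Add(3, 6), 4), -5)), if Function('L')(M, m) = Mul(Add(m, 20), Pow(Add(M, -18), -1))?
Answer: Rational(643289, 6) ≈ 1.0721e+5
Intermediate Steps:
Function('L')(M, m) = Mul(Pow(Add(-18, M), -1), Add(20, m)) (Function('L')(M, m) = Mul(Add(20, m), Pow(Add(-18, M), -1)) = Mul(Pow(Add(-18, M), -1), Add(20, m)))
Add(Mul(321, 334), Function('L')(Mul(Add(3, 6), 4), -5)) = Add(Mul(321, 334), Mul(Pow(Add(-18, Mul(Add(3, 6), 4)), -1), Add(20, -5))) = Add(107214, Mul(Pow(Add(-18, Mul(9, 4)), -1), 15)) = Add(107214, Mul(Pow(Add(-18, 36), -1), 15)) = Add(107214, Mul(Pow(18, -1), 15)) = Add(107214, Mul(Rational(1, 18), 15)) = Add(107214, Rational(5, 6)) = Rational(643289, 6)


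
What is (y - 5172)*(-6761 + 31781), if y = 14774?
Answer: 240242040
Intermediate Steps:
(y - 5172)*(-6761 + 31781) = (14774 - 5172)*(-6761 + 31781) = 9602*25020 = 240242040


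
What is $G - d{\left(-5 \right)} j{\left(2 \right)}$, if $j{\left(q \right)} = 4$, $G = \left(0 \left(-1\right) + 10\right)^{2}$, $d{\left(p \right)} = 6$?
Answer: $76$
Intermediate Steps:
$G = 100$ ($G = \left(0 + 10\right)^{2} = 10^{2} = 100$)
$G - d{\left(-5 \right)} j{\left(2 \right)} = 100 - 6 \cdot 4 = 100 - 24 = 76$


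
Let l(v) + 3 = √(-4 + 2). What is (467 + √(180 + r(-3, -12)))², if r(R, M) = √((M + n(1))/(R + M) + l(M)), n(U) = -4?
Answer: (7005 + √15*√(2700 + √15*√(-29 + 15*I*√2)))²/225 ≈ 2.3082e+5 + 52.611*I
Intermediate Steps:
l(v) = -3 + I*√2 (l(v) = -3 + √(-4 + 2) = -3 + √(-2) = -3 + I*√2)
r(R, M) = √(-3 + I*√2 + (-4 + M)/(M + R)) (r(R, M) = √((M - 4)/(R + M) + (-3 + I*√2)) = √((-4 + M)/(M + R) + (-3 + I*√2)) = √(-3 + I*√2 + (-4 + M)/(M + R)))
(467 + √(180 + r(-3, -12)))² = (467 + √(180 + √((-4 - 12 - (3 - I*√2)*(-12 - 3))/(-12 - 3))))² = (467 + √(180 + √((-4 - 12 - 1*(3 - I*√2)*(-15))/(-15))))² = (467 + √(180 + √(-(-4 - 12 + (45 - 15*I*√2))/15)))² = (467 + √(180 + √(-(29 - 15*I*√2)/15)))² = (467 + √(180 + √(-29/15 + I*√2)))²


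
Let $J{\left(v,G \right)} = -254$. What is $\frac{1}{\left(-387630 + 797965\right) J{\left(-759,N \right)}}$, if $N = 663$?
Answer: $- \frac{1}{104225090} \approx -9.5946 \cdot 10^{-9}$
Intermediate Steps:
$\frac{1}{\left(-387630 + 797965\right) J{\left(-759,N \right)}} = \frac{1}{\left(-387630 + 797965\right) \left(-254\right)} = \frac{1}{410335} \left(- \frac{1}{254}\right) = - \frac{1}{104225090}$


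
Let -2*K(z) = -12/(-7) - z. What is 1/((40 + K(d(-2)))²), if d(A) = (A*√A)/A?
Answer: 196/(548 + 7*I*√2)² ≈ 0.00065203 - 2.3565e-5*I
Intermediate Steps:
d(A) = √A (d(A) = A^(3/2)/A = √A)
K(z) = -6/7 + z/2 (K(z) = -(-12/(-7) - z)/2 = -(-12*(-⅐) - z)/2 = -(12/7 - z)/2 = -6/7 + z/2)
1/((40 + K(d(-2)))²) = 1/((40 + (-6/7 + √(-2)/2))²) = 1/((40 + (-6/7 + (I*√2)/2))²) = 1/((40 + (-6/7 + I*√2/2))²) = 1/((274/7 + I*√2/2)²) = (274/7 + I*√2/2)⁻²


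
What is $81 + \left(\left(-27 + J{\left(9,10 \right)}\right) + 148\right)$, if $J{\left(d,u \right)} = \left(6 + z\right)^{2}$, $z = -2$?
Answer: $218$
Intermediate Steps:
$J{\left(d,u \right)} = 16$ ($J{\left(d,u \right)} = \left(6 - 2\right)^{2} = 4^{2} = 16$)
$81 + \left(\left(-27 + J{\left(9,10 \right)}\right) + 148\right) = 81 + \left(\left(-27 + 16\right) + 148\right) = 81 + \left(-11 + 148\right) = 81 + 137 = 218$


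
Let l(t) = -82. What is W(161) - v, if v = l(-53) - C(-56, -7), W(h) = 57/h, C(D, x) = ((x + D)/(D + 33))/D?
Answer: 106009/1288 ≈ 82.305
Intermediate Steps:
C(D, x) = (D + x)/(D*(33 + D)) (C(D, x) = ((D + x)/(33 + D))/D = (D + x)/(D*(33 + D)))
v = -15079/184 (v = -82 - (-56 - 7)/((-56)*(33 - 56)) = -82 - (-1)*(-63)/(56*(-23)) = -82 - (-1)*(-1)*(-63)/(56*23) = -82 - 1*(-9/184) = -82 + 9/184 = -15079/184 ≈ -81.951)
W(161) - v = 57/161 - 1*(-15079/184) = 57*(1/161) + 15079/184 = 57/161 + 15079/184 = 106009/1288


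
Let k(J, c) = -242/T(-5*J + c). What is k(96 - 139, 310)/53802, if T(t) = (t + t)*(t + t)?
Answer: -121/29658352500 ≈ -4.0798e-9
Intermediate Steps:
T(t) = 4*t² (T(t) = (2*t)*(2*t) = 4*t²)
k(J, c) = -121/(2*(c - 5*J)²) (k(J, c) = -242*1/(4*(-5*J + c)²) = -242*1/(4*(c - 5*J)²) = -121/(2*(c - 5*J)²))
k(96 - 139, 310)/53802 = -121/(2*(-1*310 + 5*(96 - 139))²)/53802 = -121/(2*(-310 + 5*(-43))²)*(1/53802) = -121/(2*(-310 - 215)²)*(1/53802) = -121/2/(-525)²*(1/53802) = -121/2*1/275625*(1/53802) = -121/551250*1/53802 = -121/29658352500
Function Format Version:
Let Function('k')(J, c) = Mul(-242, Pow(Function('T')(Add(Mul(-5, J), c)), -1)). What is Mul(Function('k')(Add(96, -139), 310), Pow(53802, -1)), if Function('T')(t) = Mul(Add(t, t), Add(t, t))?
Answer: Rational(-121, 29658352500) ≈ -4.0798e-9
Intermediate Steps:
Function('T')(t) = Mul(4, Pow(t, 2)) (Function('T')(t) = Mul(Mul(2, t), Mul(2, t)) = Mul(4, Pow(t, 2)))
Function('k')(J, c) = Mul(Rational(-121, 2), Pow(Add(c, Mul(-5, J)), -2)) (Function('k')(J, c) = Mul(-242, Pow(Mul(4, Pow(Add(Mul(-5, J), c), 2)), -1)) = Mul(-242, Pow(Mul(4, Pow(Add(c, Mul(-5, J)), 2)), -1)) = Mul(-242, Mul(Rational(1, 4), Pow(Add(c, Mul(-5, J)), -2))) = Mul(Rational(-121, 2), Pow(Add(c, Mul(-5, J)), -2)))
Mul(Function('k')(Add(96, -139), 310), Pow(53802, -1)) = Mul(Mul(Rational(-121, 2), Pow(Add(Mul(-1, 310), Mul(5, Add(96, -139))), -2)), Pow(53802, -1)) = Mul(Mul(Rational(-121, 2), Pow(Add(-310, Mul(5, -43)), -2)), Rational(1, 53802)) = Mul(Mul(Rational(-121, 2), Pow(Add(-310, -215), -2)), Rational(1, 53802)) = Mul(Mul(Rational(-121, 2), Pow(-525, -2)), Rational(1, 53802)) = Mul(Mul(Rational(-121, 2), Rational(1, 275625)), Rational(1, 53802)) = Mul(Rational(-121, 551250), Rational(1, 53802)) = Rational(-121, 29658352500)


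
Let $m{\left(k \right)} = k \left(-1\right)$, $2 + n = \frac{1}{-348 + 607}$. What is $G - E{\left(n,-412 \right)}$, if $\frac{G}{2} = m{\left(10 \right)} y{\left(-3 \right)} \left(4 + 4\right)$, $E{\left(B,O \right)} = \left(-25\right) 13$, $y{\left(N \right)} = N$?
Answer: $805$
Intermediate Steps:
$n = - \frac{517}{259}$ ($n = -2 + \frac{1}{-348 + 607} = -2 + \frac{1}{259} = - \frac{517}{259} \approx -1.9961$)
$m{\left(k \right)} = - k$
$E{\left(B,O \right)} = -325$
$G = 480$ ($G = 2 \left(-1\right) 10 \left(- 3 \left(4 + 4\right)\right) = 2 \left(- 10 \left(\left(-3\right) 8\right)\right) = 2 \left(\left(-10\right) \left(-24\right)\right) = 2 \cdot 240 = 480$)
$G - E{\left(n,-412 \right)} = 480 - -325 = 480 + 325 = 805$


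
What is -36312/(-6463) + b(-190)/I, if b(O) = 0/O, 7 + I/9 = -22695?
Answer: 36312/6463 ≈ 5.6184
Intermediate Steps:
I = -204318 (I = -63 + 9*(-22695) = -63 - 204255 = -204318)
b(O) = 0
-36312/(-6463) + b(-190)/I = -36312/(-6463) + 0/(-204318) = -36312*(-1/6463) + 0*(-1/204318) = 36312/6463 + 0 = 36312/6463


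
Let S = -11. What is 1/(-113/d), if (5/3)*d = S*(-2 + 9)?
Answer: 231/565 ≈ 0.40885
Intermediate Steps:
d = -231/5 (d = 3*(-11*(-2 + 9))/5 = 3*(-11*7)/5 = (3/5)*(-77) = -231/5 ≈ -46.200)
1/(-113/d) = 1/(-113/(-231/5)) = 1/(-113*(-5/231)) = 1/(565/231) = 231/565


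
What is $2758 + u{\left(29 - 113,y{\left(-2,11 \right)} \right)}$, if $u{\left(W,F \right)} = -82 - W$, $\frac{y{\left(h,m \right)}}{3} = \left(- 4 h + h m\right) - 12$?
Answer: $2760$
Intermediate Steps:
$y{\left(h,m \right)} = -36 - 12 h + 3 h m$ ($y{\left(h,m \right)} = 3 \left(\left(- 4 h + h m\right) - 12\right) = 3 \left(-12 - 4 h + h m\right) = -36 - 12 h + 3 h m$)
$2758 + u{\left(29 - 113,y{\left(-2,11 \right)} \right)} = 2758 - \left(111 - 113\right) = 2758 - -2 = 2758 + \left(-82 + 84\right) = 2758 + 2 = 2760$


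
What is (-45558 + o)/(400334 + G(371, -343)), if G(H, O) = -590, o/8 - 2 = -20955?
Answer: -106591/199872 ≈ -0.53330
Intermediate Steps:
o = -167624 (o = 16 + 8*(-20955) = 16 - 167640 = -167624)
(-45558 + o)/(400334 + G(371, -343)) = (-45558 - 167624)/(400334 - 590) = -213182/399744 = -213182*1/399744 = -106591/199872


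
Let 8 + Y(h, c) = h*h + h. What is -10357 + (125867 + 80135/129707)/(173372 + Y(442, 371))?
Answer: -247958785068863/23941966595 ≈ -10357.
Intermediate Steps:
Y(h, c) = -8 + h + h² (Y(h, c) = -8 + (h*h + h) = -8 + (h² + h) = -8 + (h + h²) = -8 + h + h²)
-10357 + (125867 + 80135/129707)/(173372 + Y(442, 371)) = -10357 + (125867 + 80135/129707)/(173372 + (-8 + 442 + 442²)) = -10357 + (125867 + 80135*(1/129707))/(173372 + (-8 + 442 + 195364)) = -10357 + (125867 + 80135/129707)/(173372 + 195798) = -10357 + (16325911104/129707)/369170 = -10357 + (16325911104/129707)*(1/369170) = -10357 + 8162955552/23941966595 = -247958785068863/23941966595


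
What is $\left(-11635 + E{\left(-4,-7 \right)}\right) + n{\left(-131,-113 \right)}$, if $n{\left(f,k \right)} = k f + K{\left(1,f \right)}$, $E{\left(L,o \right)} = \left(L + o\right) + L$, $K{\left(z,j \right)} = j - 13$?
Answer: $3009$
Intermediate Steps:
$K{\left(z,j \right)} = -13 + j$
$E{\left(L,o \right)} = o + 2 L$
$n{\left(f,k \right)} = -13 + f + f k$ ($n{\left(f,k \right)} = k f + \left(-13 + f\right) = f k + \left(-13 + f\right) = -13 + f + f k$)
$\left(-11635 + E{\left(-4,-7 \right)}\right) + n{\left(-131,-113 \right)} = \left(-11635 + \left(-7 + 2 \left(-4\right)\right)\right) - -14659 = \left(-11635 - 15\right) - -14659 = \left(-11635 - 15\right) + 14659 = -11650 + 14659 = 3009$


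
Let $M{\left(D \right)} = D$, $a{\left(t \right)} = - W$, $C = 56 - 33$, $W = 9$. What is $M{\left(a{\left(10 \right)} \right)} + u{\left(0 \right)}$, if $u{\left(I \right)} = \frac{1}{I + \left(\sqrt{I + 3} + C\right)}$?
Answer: $- \frac{4711}{526} - \frac{\sqrt{3}}{526} \approx -8.9596$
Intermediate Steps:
$C = 23$ ($C = 56 - 33 = 23$)
$a{\left(t \right)} = -9$ ($a{\left(t \right)} = \left(-1\right) 9 = -9$)
$u{\left(I \right)} = \frac{1}{23 + I + \sqrt{3 + I}}$ ($u{\left(I \right)} = \frac{1}{I + \left(\sqrt{I + 3} + 23\right)} = \frac{1}{I + \left(\sqrt{3 + I} + 23\right)} = \frac{1}{I + \left(23 + \sqrt{3 + I}\right)} = \frac{1}{23 + I + \sqrt{3 + I}}$)
$M{\left(a{\left(10 \right)} \right)} + u{\left(0 \right)} = -9 + \frac{1}{23 + 0 + \sqrt{3 + 0}} = -9 + \frac{1}{23 + 0 + \sqrt{3}} = -9 + \frac{1}{23 + \sqrt{3}}$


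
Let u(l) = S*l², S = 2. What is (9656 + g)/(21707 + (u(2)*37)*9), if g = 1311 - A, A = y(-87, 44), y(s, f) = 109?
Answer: 10858/24371 ≈ 0.44553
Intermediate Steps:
A = 109
u(l) = 2*l²
g = 1202 (g = 1311 - 1*109 = 1311 - 109 = 1202)
(9656 + g)/(21707 + (u(2)*37)*9) = (9656 + 1202)/(21707 + ((2*2²)*37)*9) = 10858/(21707 + ((2*4)*37)*9) = 10858/(21707 + (8*37)*9) = 10858/(21707 + 296*9) = 10858/(21707 + 2664) = 10858/24371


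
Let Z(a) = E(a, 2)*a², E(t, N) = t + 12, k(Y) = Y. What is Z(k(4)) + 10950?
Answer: 11206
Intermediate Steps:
E(t, N) = 12 + t
Z(a) = a²*(12 + a) (Z(a) = (12 + a)*a² = a²*(12 + a))
Z(k(4)) + 10950 = 4²*(12 + 4) + 10950 = 16*16 + 10950 = 256 + 10950 = 11206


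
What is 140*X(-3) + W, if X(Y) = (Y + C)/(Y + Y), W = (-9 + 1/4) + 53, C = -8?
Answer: 3611/12 ≈ 300.92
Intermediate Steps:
W = 177/4 (W = (-9 + ¼) + 53 = -35/4 + 53 = 177/4 ≈ 44.250)
X(Y) = (-8 + Y)/(2*Y) (X(Y) = (Y - 8)/(Y + Y) = (-8 + Y)/((2*Y)) = (-8 + Y)*(1/(2*Y)) = (-8 + Y)/(2*Y))
140*X(-3) + W = 140*((½)*(-8 - 3)/(-3)) + 177/4 = 140*((½)*(-⅓)*(-11)) + 177/4 = 140*(11/6) + 177/4 = 770/3 + 177/4 = 3611/12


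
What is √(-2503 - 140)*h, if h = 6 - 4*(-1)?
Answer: 10*I*√2643 ≈ 514.1*I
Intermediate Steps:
h = 10 (h = 6 + 4 = 10)
√(-2503 - 140)*h = √(-2503 - 140)*10 = √(-2643)*10 = (I*√2643)*10 = 10*I*√2643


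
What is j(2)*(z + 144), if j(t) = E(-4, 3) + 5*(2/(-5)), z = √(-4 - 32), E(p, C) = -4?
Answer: -864 - 36*I ≈ -864.0 - 36.0*I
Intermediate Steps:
z = 6*I (z = √(-36) = 6*I ≈ 6.0*I)
j(t) = -6 (j(t) = -4 + 5*(2/(-5)) = -4 + 5*(2*(-⅕)) = -4 + 5*(-⅖) = -4 - 2 = -6)
j(2)*(z + 144) = -6*(6*I + 144) = -6*(144 + 6*I) = -864 - 36*I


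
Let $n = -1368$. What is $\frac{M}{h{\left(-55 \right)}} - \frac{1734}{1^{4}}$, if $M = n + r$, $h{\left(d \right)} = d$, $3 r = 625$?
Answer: $- \frac{282631}{165} \approx -1712.9$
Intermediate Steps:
$r = \frac{625}{3}$ ($r = \frac{1}{3} \cdot 625 = \frac{625}{3} \approx 208.33$)
$M = - \frac{3479}{3}$ ($M = -1368 + \frac{625}{3} = - \frac{3479}{3} \approx -1159.7$)
$\frac{M}{h{\left(-55 \right)}} - \frac{1734}{1^{4}} = - \frac{3479}{3 \left(-55\right)} - \frac{1734}{1^{4}} = \left(- \frac{3479}{3}\right) \left(- \frac{1}{55}\right) - \frac{1734}{1} = \frac{3479}{165} - 1734 = - \frac{282631}{165}$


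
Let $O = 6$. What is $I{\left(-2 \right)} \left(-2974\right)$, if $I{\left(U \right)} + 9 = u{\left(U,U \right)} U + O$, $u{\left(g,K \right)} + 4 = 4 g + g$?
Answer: $-74350$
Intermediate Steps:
$u{\left(g,K \right)} = -4 + 5 g$ ($u{\left(g,K \right)} = -4 + \left(4 g + g\right) = -4 + 5 g$)
$I{\left(U \right)} = -3 + U \left(-4 + 5 U\right)$ ($I{\left(U \right)} = -9 + \left(\left(-4 + 5 U\right) U + 6\right) = -9 + \left(U \left(-4 + 5 U\right) + 6\right) = -9 + \left(6 + U \left(-4 + 5 U\right)\right) = -3 + U \left(-4 + 5 U\right)$)
$I{\left(-2 \right)} \left(-2974\right) = \left(-3 - 2 \left(-4 + 5 \left(-2\right)\right)\right) \left(-2974\right) = \left(-3 - 2 \left(-4 - 10\right)\right) \left(-2974\right) = \left(-3 - -28\right) \left(-2974\right) = \left(-3 + 28\right) \left(-2974\right) = 25 \left(-2974\right) = -74350$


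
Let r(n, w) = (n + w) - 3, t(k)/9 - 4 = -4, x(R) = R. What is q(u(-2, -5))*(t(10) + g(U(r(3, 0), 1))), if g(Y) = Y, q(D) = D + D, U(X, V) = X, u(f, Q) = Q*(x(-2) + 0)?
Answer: 0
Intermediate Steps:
t(k) = 0 (t(k) = 36 + 9*(-4) = 36 - 36 = 0)
r(n, w) = -3 + n + w
u(f, Q) = -2*Q (u(f, Q) = Q*(-2 + 0) = Q*(-2) = -2*Q)
q(D) = 2*D
q(u(-2, -5))*(t(10) + g(U(r(3, 0), 1))) = (2*(-2*(-5)))*(0 + (-3 + 3 + 0)) = (2*10)*(0 + 0) = 20*0 = 0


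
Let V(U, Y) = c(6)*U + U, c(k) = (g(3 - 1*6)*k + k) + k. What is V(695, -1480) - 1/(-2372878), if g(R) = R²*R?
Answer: -245723381289/2372878 ≈ -1.0356e+5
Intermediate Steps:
g(R) = R³
c(k) = -25*k (c(k) = ((3 - 1*6)³*k + k) + k = ((3 - 6)³*k + k) + k = ((-3)³*k + k) + k = (-27*k + k) + k = -26*k + k = -25*k)
V(U, Y) = -149*U (V(U, Y) = (-25*6)*U + U = -150*U + U = -149*U)
V(695, -1480) - 1/(-2372878) = -149*695 - 1/(-2372878) = -103555 - 1*(-1/2372878) = -103555 + 1/2372878 = -245723381289/2372878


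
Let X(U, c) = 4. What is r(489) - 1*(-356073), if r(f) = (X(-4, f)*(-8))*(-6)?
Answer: 356265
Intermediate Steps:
r(f) = 192 (r(f) = (4*(-8))*(-6) = -32*(-6) = 192)
r(489) - 1*(-356073) = 192 - 1*(-356073) = 192 + 356073 = 356265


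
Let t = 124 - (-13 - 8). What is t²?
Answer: 21025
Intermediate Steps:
t = 145 (t = 124 - 1*(-21) = 124 + 21 = 145)
t² = 145² = 21025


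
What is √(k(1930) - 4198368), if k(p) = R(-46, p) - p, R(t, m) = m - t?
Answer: I*√4198322 ≈ 2049.0*I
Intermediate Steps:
k(p) = 46 (k(p) = (p - 1*(-46)) - p = (p + 46) - p = (46 + p) - p = 46)
√(k(1930) - 4198368) = √(46 - 4198368) = √(-4198322) = I*√4198322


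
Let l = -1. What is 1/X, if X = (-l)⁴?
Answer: 1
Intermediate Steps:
X = 1 (X = (-1*(-1))⁴ = 1⁴ = 1)
1/X = 1/1 = 1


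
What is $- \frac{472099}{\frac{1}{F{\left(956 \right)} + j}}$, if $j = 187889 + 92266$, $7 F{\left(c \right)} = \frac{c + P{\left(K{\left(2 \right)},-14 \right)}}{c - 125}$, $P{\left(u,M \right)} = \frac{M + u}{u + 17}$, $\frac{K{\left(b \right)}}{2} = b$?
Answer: $- \frac{16156603665797699}{122157} \approx -1.3226 \cdot 10^{11}$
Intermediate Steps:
$K{\left(b \right)} = 2 b$
$P{\left(u,M \right)} = \frac{M + u}{17 + u}$
$F{\left(c \right)} = \frac{- \frac{10}{21} + c}{7 \left(-125 + c\right)}$ ($F{\left(c \right)} = \frac{\left(c + \frac{-14 + 2 \cdot 2}{17 + 2 \cdot 2}\right) \frac{1}{c - 125}}{7} = \frac{\left(c + \frac{-14 + 4}{17 + 4}\right) \frac{1}{-125 + c}}{7} = \frac{\left(c + \frac{1}{21} \left(-10\right)\right) \frac{1}{-125 + c}}{7} = \frac{\left(c - \frac{10}{21}\right) \frac{1}{-125 + c}}{7} = \frac{\left(- \frac{10}{21} + c\right) \frac{1}{-125 + c}}{7} = \frac{\frac{1}{-125 + c} \left(- \frac{10}{21} + c\right)}{7} = \frac{- \frac{10}{21} + c}{7 \left(-125 + c\right)}$)
$j = 280155$
$- \frac{472099}{\frac{1}{F{\left(956 \right)} + j}} = - \frac{472099}{\frac{1}{\frac{-10 + 21 \cdot 956}{147 \left(-125 + 956\right)} + 280155}} = - \frac{472099}{\frac{1}{\frac{-10 + 20076}{147 \cdot 831} + 280155}} = - \frac{472099}{\frac{1}{\frac{1}{147} \cdot \frac{1}{831} \cdot 20066 + 280155}} = - \frac{472099}{\frac{1}{\frac{20066}{122157} + 280155}} = - \frac{472099}{\frac{1}{\frac{34222914401}{122157}}} = - \frac{472099}{\frac{122157}{34222914401}} = \left(-472099\right) \frac{34222914401}{122157} = - \frac{16156603665797699}{122157}$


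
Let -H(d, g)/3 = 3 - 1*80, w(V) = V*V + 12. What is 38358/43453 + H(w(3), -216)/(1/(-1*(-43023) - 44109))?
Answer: -10900841940/43453 ≈ -2.5087e+5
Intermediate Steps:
w(V) = 12 + V² (w(V) = V² + 12 = 12 + V²)
H(d, g) = 231 (H(d, g) = -3*(3 - 1*80) = -3*(3 - 80) = -3*(-77) = 231)
38358/43453 + H(w(3), -216)/(1/(-1*(-43023) - 44109)) = 38358/43453 + 231/(1/(-1*(-43023) - 44109)) = 38358*(1/43453) + 231/(1/(43023 - 44109)) = 38358/43453 + 231/(1/(-1086)) = 38358/43453 + 231/(-1/1086) = 38358/43453 + 231*(-1086) = 38358/43453 - 250866 = -10900841940/43453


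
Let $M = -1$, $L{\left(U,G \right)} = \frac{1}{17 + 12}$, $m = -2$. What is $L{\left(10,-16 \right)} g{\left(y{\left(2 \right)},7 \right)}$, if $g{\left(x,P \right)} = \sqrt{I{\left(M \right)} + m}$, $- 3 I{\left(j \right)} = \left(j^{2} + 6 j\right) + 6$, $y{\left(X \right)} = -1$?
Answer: $\frac{i \sqrt{21}}{87} \approx 0.052673 i$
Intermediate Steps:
$L{\left(U,G \right)} = \frac{1}{29}$
$I{\left(j \right)} = -2 - 2 j - \frac{j^{2}}{3}$ ($I{\left(j \right)} = - \frac{\left(j^{2} + 6 j\right) + 6}{3} = - \frac{6 + j^{2} + 6 j}{3} = -2 - 2 j - \frac{j^{2}}{3}$)
$g{\left(x,P \right)} = \frac{i \sqrt{21}}{3}$ ($g{\left(x,P \right)} = \sqrt{\left(-2 - -2 - \frac{\left(-1\right)^{2}}{3}\right) - 2} = \sqrt{\left(-2 + 2 - \frac{1}{3}\right) - 2} = \sqrt{- \frac{1}{3} - 2} = \sqrt{- \frac{7}{3}} = \frac{i \sqrt{21}}{3}$)
$L{\left(10,-16 \right)} g{\left(y{\left(2 \right)},7 \right)} = \frac{\frac{1}{3} i \sqrt{21}}{29} = \frac{i \sqrt{21}}{87}$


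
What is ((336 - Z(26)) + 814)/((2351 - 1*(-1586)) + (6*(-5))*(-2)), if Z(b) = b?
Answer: 1124/3997 ≈ 0.28121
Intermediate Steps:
((336 - Z(26)) + 814)/((2351 - 1*(-1586)) + (6*(-5))*(-2)) = ((336 - 1*26) + 814)/((2351 - 1*(-1586)) + (6*(-5))*(-2)) = ((336 - 26) + 814)/((2351 + 1586) - 30*(-2)) = (310 + 814)/(3937 + 60) = 1124/3997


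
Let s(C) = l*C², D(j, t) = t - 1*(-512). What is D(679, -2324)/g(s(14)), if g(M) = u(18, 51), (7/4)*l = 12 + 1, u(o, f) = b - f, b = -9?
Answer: 151/5 ≈ 30.200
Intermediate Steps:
u(o, f) = -9 - f
D(j, t) = 512 + t (D(j, t) = t + 512 = 512 + t)
l = 52/7 (l = 4*(12 + 1)/7 = (4/7)*13 = 52/7 ≈ 7.4286)
s(C) = 52*C²/7
g(M) = -60 (g(M) = -9 - 1*51 = -9 - 51 = -60)
D(679, -2324)/g(s(14)) = (512 - 2324)/(-60) = -1812*(-1/60) = 151/5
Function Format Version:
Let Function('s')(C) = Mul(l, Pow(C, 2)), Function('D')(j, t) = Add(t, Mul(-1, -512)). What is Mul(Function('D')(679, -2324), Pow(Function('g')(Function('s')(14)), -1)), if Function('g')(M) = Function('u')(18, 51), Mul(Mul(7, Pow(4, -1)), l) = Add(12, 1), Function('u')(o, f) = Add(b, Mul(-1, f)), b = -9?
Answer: Rational(151, 5) ≈ 30.200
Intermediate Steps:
Function('u')(o, f) = Add(-9, Mul(-1, f))
Function('D')(j, t) = Add(512, t) (Function('D')(j, t) = Add(t, 512) = Add(512, t))
l = Rational(52, 7) (l = Mul(Rational(4, 7), Add(12, 1)) = Mul(Rational(4, 7), 13) = Rational(52, 7) ≈ 7.4286)
Function('s')(C) = Mul(Rational(52, 7), Pow(C, 2))
Function('g')(M) = -60 (Function('g')(M) = Add(-9, Mul(-1, 51)) = Add(-9, -51) = -60)
Mul(Function('D')(679, -2324), Pow(Function('g')(Function('s')(14)), -1)) = Mul(Add(512, -2324), Pow(-60, -1)) = Mul(-1812, Rational(-1, 60)) = Rational(151, 5)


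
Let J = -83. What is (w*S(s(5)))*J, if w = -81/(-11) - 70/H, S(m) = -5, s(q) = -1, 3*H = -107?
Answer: 4555455/1177 ≈ 3870.4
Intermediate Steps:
H = -107/3 (H = (1/3)*(-107) = -107/3 ≈ -35.667)
w = 10977/1177 (w = -81/(-11) - 70/(-107/3) = -81*(-1/11) - 70*(-3/107) = 81/11 + 210/107 = 10977/1177 ≈ 9.3262)
(w*S(s(5)))*J = ((10977/1177)*(-5))*(-83) = -54885/1177*(-83) = 4555455/1177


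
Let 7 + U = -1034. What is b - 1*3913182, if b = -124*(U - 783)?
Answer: -3687006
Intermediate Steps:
U = -1041 (U = -7 - 1034 = -1041)
b = 226176 (b = -124*(-1041 - 783) = -124*(-1824) = 226176)
b - 1*3913182 = 226176 - 1*3913182 = 226176 - 3913182 = -3687006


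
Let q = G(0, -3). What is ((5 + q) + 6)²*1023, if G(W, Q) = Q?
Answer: 65472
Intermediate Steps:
q = -3
((5 + q) + 6)²*1023 = ((5 - 3) + 6)²*1023 = (2 + 6)²*1023 = 8²*1023 = 64*1023 = 65472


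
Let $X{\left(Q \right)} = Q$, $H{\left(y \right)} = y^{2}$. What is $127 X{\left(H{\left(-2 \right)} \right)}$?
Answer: $508$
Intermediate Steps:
$127 X{\left(H{\left(-2 \right)} \right)} = 127 \left(-2\right)^{2} = 127 \cdot 4 = 508$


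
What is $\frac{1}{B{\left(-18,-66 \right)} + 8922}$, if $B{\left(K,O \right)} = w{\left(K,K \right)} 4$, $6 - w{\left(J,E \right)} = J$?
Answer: $\frac{1}{9018} \approx 0.00011089$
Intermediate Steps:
$w{\left(J,E \right)} = 6 - J$
$B{\left(K,O \right)} = 24 - 4 K$ ($B{\left(K,O \right)} = \left(6 - K\right) 4 = 24 - 4 K$)
$\frac{1}{B{\left(-18,-66 \right)} + 8922} = \frac{1}{\left(24 - -72\right) + 8922} = \frac{1}{\left(24 + 72\right) + 8922} = \frac{1}{96 + 8922} = \frac{1}{9018}$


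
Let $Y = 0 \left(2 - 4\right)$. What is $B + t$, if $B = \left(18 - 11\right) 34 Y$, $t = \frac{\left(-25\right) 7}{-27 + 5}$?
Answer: $\frac{175}{22} \approx 7.9545$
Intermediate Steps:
$Y = 0$ ($Y = 0 \left(-2\right) = 0$)
$t = \frac{175}{22}$ ($t = - \frac{175}{-22} = \left(-175\right) \left(- \frac{1}{22}\right) = \frac{175}{22} \approx 7.9545$)
$B = 0$ ($B = \left(18 - 11\right) 34 \cdot 0 = 7 \cdot 34 \cdot 0 = 238 \cdot 0 = 0$)
$B + t = 0 + \frac{175}{22} = \frac{175}{22}$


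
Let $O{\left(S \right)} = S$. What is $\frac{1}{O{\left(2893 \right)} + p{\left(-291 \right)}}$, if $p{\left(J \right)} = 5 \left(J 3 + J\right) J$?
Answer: $\frac{1}{1696513} \approx 5.8944 \cdot 10^{-7}$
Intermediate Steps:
$p{\left(J \right)} = 20 J^{2}$ ($p{\left(J \right)} = 5 \left(3 J + J\right) J = 5 \cdot 4 J J = 20 J J = 20 J^{2}$)
$\frac{1}{O{\left(2893 \right)} + p{\left(-291 \right)}} = \frac{1}{2893 + 20 \left(-291\right)^{2}} = \frac{1}{2893 + 20 \cdot 84681} = \frac{1}{2893 + 1693620} = \frac{1}{1696513}$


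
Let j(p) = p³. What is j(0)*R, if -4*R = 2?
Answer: 0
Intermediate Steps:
R = -½ (R = -¼*2 = -½ ≈ -0.50000)
j(0)*R = 0³*(-½) = 0*(-½) = 0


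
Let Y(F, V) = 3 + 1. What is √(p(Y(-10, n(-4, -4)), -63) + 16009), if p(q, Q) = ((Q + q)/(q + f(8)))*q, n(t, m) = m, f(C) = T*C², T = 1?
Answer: √4625598/17 ≈ 126.51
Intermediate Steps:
f(C) = C² (f(C) = 1*C² = C²)
Y(F, V) = 4
p(q, Q) = q*(Q + q)/(64 + q) (p(q, Q) = ((Q + q)/(q + 8²))*q = ((Q + q)/(q + 64))*q = ((Q + q)/(64 + q))*q = q*(Q + q)/(64 + q))
√(p(Y(-10, n(-4, -4)), -63) + 16009) = √(4*(-63 + 4)/(64 + 4) + 16009) = √(4*(-59)/68 + 16009) = √(4*(1/68)*(-59) + 16009) = √(-59/17 + 16009) = √(272094/17) = √4625598/17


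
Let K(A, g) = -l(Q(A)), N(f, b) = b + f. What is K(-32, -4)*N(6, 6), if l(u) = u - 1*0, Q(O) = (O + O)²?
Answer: -49152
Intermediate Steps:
Q(O) = 4*O² (Q(O) = (2*O)² = 4*O²)
l(u) = u (l(u) = u + 0 = u)
K(A, g) = -4*A²
K(-32, -4)*N(6, 6) = (-4*(-32)²)*(6 + 6) = -4*1024*12 = -4096*12 = -49152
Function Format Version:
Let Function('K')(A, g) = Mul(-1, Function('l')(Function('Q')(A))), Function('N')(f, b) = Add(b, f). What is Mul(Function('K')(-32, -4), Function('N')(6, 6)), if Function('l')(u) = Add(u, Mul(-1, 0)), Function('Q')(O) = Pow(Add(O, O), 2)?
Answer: -49152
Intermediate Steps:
Function('Q')(O) = Mul(4, Pow(O, 2)) (Function('Q')(O) = Pow(Mul(2, O), 2) = Mul(4, Pow(O, 2)))
Function('l')(u) = u (Function('l')(u) = Add(u, 0) = u)
Function('K')(A, g) = Mul(-4, Pow(A, 2)) (Function('K')(A, g) = Mul(-1, Mul(4, Pow(A, 2))) = Mul(-4, Pow(A, 2)))
Mul(Function('K')(-32, -4), Function('N')(6, 6)) = Mul(Mul(-4, Pow(-32, 2)), Add(6, 6)) = Mul(Mul(-4, 1024), 12) = Mul(-4096, 12) = -49152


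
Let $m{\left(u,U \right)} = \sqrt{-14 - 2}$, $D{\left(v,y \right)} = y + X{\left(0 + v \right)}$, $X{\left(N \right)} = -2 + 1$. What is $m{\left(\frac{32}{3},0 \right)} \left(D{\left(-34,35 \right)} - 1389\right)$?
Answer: $- 5420 i \approx - 5420.0 i$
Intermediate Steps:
$X{\left(N \right)} = -1$
$D{\left(v,y \right)} = -1 + y$ ($D{\left(v,y \right)} = y - 1 = -1 + y$)
$m{\left(u,U \right)} = 4 i$ ($m{\left(u,U \right)} = \sqrt{-16} = 4 i$)
$m{\left(\frac{32}{3},0 \right)} \left(D{\left(-34,35 \right)} - 1389\right) = 4 i \left(\left(-1 + 35\right) - 1389\right) = 4 i \left(34 - 1389\right) = 4 i \left(-1355\right) = - 5420 i$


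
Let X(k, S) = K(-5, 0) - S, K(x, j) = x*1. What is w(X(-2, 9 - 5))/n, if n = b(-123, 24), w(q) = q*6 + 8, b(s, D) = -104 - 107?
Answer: 46/211 ≈ 0.21801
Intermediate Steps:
b(s, D) = -211
K(x, j) = x
X(k, S) = -5 - S
w(q) = 8 + 6*q (w(q) = 6*q + 8 = 8 + 6*q)
n = -211
w(X(-2, 9 - 5))/n = (8 + 6*(-5 - (9 - 5)))/(-211) = (8 + 6*(-5 - 1*4))*(-1/211) = (8 + 6*(-5 - 4))*(-1/211) = (8 + 6*(-9))*(-1/211) = (8 - 54)*(-1/211) = -46*(-1/211) = 46/211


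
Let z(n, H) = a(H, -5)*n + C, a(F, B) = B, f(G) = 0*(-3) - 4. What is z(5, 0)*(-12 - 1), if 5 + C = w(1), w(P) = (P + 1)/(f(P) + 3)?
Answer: 416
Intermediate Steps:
f(G) = -4 (f(G) = 0 - 4 = -4)
w(P) = -1 - P (w(P) = (P + 1)/(-4 + 3) = (1 + P)/(-1) = (1 + P)*(-1) = -1 - P)
C = -7 (C = -5 + (-1 - 1*1) = -5 + (-1 - 1) = -5 - 2 = -7)
z(n, H) = -7 - 5*n (z(n, H) = -5*n - 7 = -7 - 5*n)
z(5, 0)*(-12 - 1) = (-7 - 5*5)*(-12 - 1) = (-7 - 25)*(-13) = -32*(-13) = 416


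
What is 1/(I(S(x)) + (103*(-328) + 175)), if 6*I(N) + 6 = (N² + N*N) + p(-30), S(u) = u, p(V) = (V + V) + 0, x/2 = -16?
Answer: -3/99836 ≈ -3.0049e-5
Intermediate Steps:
x = -32 (x = 2*(-16) = -32)
p(V) = 2*V (p(V) = 2*V + 0 = 2*V)
I(N) = -11 + N²/3 (I(N) = -1 + ((N² + N*N) + 2*(-30))/6 = -1 + ((N² + N²) - 60)/6 = -1 + (2*N² - 60)/6 = -1 + (-60 + 2*N²)/6 = -1 + (-10 + N²/3) = -11 + N²/3)
1/(I(S(x)) + (103*(-328) + 175)) = 1/((-11 + (⅓)*(-32)²) + (103*(-328) + 175)) = 1/((-11 + (⅓)*1024) + (-33784 + 175)) = 1/((-11 + 1024/3) - 33609) = 1/(991/3 - 33609) = 1/(-99836/3) = -3/99836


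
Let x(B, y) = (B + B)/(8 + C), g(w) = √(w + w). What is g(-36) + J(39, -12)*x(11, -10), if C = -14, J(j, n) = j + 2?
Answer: -451/3 + 6*I*√2 ≈ -150.33 + 8.4853*I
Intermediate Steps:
J(j, n) = 2 + j
g(w) = √2*√w (g(w) = √(2*w) = √2*√w)
x(B, y) = -B/3 (x(B, y) = (B + B)/(8 - 14) = (2*B)/(-6) = (2*B)*(-⅙) = -B/3)
g(-36) + J(39, -12)*x(11, -10) = √2*√(-36) + (2 + 39)*(-⅓*11) = √2*(6*I) + 41*(-11/3) = 6*I*√2 - 451/3 = -451/3 + 6*I*√2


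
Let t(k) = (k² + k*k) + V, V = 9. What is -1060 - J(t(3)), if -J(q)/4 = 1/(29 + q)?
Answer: -14839/14 ≈ -1059.9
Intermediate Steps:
t(k) = 9 + 2*k² (t(k) = (k² + k*k) + 9 = (k² + k²) + 9 = 2*k² + 9 = 9 + 2*k²)
J(q) = -4/(29 + q)
-1060 - J(t(3)) = -1060 - (-4)/(29 + (9 + 2*3²)) = -1060 - (-4)/(29 + (9 + 2*9)) = -1060 - (-4)/(29 + (9 + 18)) = -1060 - (-4)/(29 + 27) = -1060 - (-4)/56 = -1060 - 1*(-1/14) = -1060 + 1/14 = -14839/14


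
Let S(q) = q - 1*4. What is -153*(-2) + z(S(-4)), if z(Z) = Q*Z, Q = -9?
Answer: 378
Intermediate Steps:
S(q) = -4 + q (S(q) = q - 4 = -4 + q)
z(Z) = -9*Z
-153*(-2) + z(S(-4)) = -153*(-2) - 9*(-4 - 4) = 306 - 9*(-8) = 306 + 72 = 378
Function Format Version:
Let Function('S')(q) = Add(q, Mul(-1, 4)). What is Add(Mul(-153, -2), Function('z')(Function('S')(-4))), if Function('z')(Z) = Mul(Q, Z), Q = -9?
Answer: 378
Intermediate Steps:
Function('S')(q) = Add(-4, q) (Function('S')(q) = Add(q, -4) = Add(-4, q))
Function('z')(Z) = Mul(-9, Z)
Add(Mul(-153, -2), Function('z')(Function('S')(-4))) = Add(Mul(-153, -2), Mul(-9, Add(-4, -4))) = Add(306, Mul(-9, -8)) = Add(306, 72) = 378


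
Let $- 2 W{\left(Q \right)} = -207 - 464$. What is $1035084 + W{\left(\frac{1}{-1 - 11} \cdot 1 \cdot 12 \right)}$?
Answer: $\frac{2070839}{2} \approx 1.0354 \cdot 10^{6}$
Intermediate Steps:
$W{\left(Q \right)} = \frac{671}{2}$ ($W{\left(Q \right)} = - \frac{-207 - 464}{2} = \left(- \frac{1}{2}\right) \left(-671\right) = \frac{671}{2}$)
$1035084 + W{\left(\frac{1}{-1 - 11} \cdot 1 \cdot 12 \right)} = 1035084 + \frac{671}{2} = \frac{2070839}{2}$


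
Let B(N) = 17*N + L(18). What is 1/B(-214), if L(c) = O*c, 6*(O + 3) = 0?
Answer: -1/3692 ≈ -0.00027086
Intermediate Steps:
O = -3 (O = -3 + (1/6)*0 = -3 + 0 = -3)
L(c) = -3*c
B(N) = -54 + 17*N (B(N) = 17*N - 3*18 = 17*N - 54 = -54 + 17*N)
1/B(-214) = 1/(-54 + 17*(-214)) = 1/(-54 - 3638) = 1/(-3692) = -1/3692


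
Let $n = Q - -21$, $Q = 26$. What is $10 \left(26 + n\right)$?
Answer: $730$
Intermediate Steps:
$n = 47$ ($n = 26 - -21 = 26 + 21 = 47$)
$10 \left(26 + n\right) = 10 \left(26 + 47\right) = 10 \cdot 73 = 730$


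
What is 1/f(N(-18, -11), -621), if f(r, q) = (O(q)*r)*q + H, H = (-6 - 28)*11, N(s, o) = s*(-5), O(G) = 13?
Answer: -1/726944 ≈ -1.3756e-6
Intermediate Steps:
N(s, o) = -5*s
H = -374 (H = -34*11 = -374)
f(r, q) = -374 + 13*q*r (f(r, q) = (13*r)*q - 374 = 13*q*r - 374 = -374 + 13*q*r)
1/f(N(-18, -11), -621) = 1/(-374 + 13*(-621)*(-5*(-18))) = 1/(-374 + 13*(-621)*90) = 1/(-374 - 726570) = 1/(-726944) = -1/726944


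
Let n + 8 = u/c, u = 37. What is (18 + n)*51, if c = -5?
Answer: 663/5 ≈ 132.60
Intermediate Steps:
n = -77/5 (n = -8 + 37/(-5) = -8 + 37*(-1/5) = -8 - 37/5 = -77/5 ≈ -15.400)
(18 + n)*51 = (18 - 77/5)*51 = (13/5)*51 = 663/5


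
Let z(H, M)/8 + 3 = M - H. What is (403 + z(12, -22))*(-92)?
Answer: -9844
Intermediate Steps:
z(H, M) = -24 - 8*H + 8*M (z(H, M) = -24 + 8*(M - H) = -24 + (-8*H + 8*M) = -24 - 8*H + 8*M)
(403 + z(12, -22))*(-92) = (403 + (-24 - 8*12 + 8*(-22)))*(-92) = (403 + (-24 - 96 - 176))*(-92) = (403 - 296)*(-92) = 107*(-92) = -9844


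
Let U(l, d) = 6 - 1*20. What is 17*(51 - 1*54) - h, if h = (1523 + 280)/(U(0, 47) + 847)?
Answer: -44286/833 ≈ -53.164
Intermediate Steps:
U(l, d) = -14 (U(l, d) = 6 - 20 = -14)
h = 1803/833 (h = (1523 + 280)/(-14 + 847) = 1803/833 ≈ 2.1645)
17*(51 - 1*54) - h = 17*(51 - 1*54) - 1*1803/833 = 17*(51 - 54) - 1803/833 = 17*(-3) - 1803/833 = -51 - 1803/833 = -44286/833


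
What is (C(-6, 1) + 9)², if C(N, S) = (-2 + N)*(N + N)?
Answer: 11025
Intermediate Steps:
C(N, S) = 2*N*(-2 + N) (C(N, S) = (-2 + N)*(2*N) = 2*N*(-2 + N))
(C(-6, 1) + 9)² = (2*(-6)*(-2 - 6) + 9)² = (2*(-6)*(-8) + 9)² = (96 + 9)² = 105² = 11025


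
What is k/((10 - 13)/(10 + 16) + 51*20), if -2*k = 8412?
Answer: -36452/8839 ≈ -4.1240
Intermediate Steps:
k = -4206 (k = -½*8412 = -4206)
k/((10 - 13)/(10 + 16) + 51*20) = -4206/((10 - 13)/(10 + 16) + 51*20) = -4206/(-3/26 + 1020) = -4206/26517/26 = -4206*26/26517 = -36452/8839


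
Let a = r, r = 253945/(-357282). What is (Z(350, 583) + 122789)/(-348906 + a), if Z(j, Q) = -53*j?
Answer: -37242718398/124658087437 ≈ -0.29876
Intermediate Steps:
r = -253945/357282 (r = 253945*(-1/357282) = -253945/357282 ≈ -0.71077)
a = -253945/357282 ≈ -0.71077
(Z(350, 583) + 122789)/(-348906 + a) = (-53*350 + 122789)/(-348906 - 253945/357282) = (-18550 + 122789)/(-124658087437/357282) = 104239*(-357282/124658087437) = -37242718398/124658087437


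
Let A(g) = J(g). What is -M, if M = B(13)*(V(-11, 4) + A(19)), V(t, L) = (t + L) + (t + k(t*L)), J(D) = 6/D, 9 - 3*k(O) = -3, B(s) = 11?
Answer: 2860/19 ≈ 150.53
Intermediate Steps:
k(O) = 4 (k(O) = 3 - ⅓*(-3) = 3 + 1 = 4)
A(g) = 6/g
V(t, L) = 4 + L + 2*t (V(t, L) = (t + L) + (t + 4) = (L + t) + (4 + t) = 4 + L + 2*t)
M = -2860/19 (M = 11*((4 + 4 + 2*(-11)) + 6/19) = 11*((4 + 4 - 22) + 6*(1/19)) = 11*(-14 + 6/19) = 11*(-260/19) = -2860/19 ≈ -150.53)
-M = -1*(-2860/19) = 2860/19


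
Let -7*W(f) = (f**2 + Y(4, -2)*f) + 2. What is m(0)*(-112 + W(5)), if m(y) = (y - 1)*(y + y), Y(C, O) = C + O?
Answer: 0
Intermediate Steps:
W(f) = -2/7 - 2*f/7 - f**2/7 (W(f) = -((f**2 + (4 - 2)*f) + 2)/7 = -((f**2 + 2*f) + 2)/7 = -(2 + f**2 + 2*f)/7 = -2/7 - 2*f/7 - f**2/7)
m(y) = 2*y*(-1 + y) (m(y) = (-1 + y)*(2*y) = 2*y*(-1 + y))
m(0)*(-112 + W(5)) = (2*0*(-1 + 0))*(-112 + (-2/7 - 2/7*5 - 1/7*5**2)) = (2*0*(-1))*(-112 + (-2/7 - 10/7 - 1/7*25)) = 0*(-112 + (-2/7 - 10/7 - 25/7)) = 0*(-112 - 37/7) = 0*(-821/7) = 0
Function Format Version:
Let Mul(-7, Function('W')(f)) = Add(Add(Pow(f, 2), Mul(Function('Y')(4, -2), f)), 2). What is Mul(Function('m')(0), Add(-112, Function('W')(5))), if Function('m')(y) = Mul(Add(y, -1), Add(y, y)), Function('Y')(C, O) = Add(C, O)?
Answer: 0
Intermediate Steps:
Function('W')(f) = Add(Rational(-2, 7), Mul(Rational(-2, 7), f), Mul(Rational(-1, 7), Pow(f, 2))) (Function('W')(f) = Mul(Rational(-1, 7), Add(Add(Pow(f, 2), Mul(Add(4, -2), f)), 2)) = Mul(Rational(-1, 7), Add(Add(Pow(f, 2), Mul(2, f)), 2)) = Mul(Rational(-1, 7), Add(2, Pow(f, 2), Mul(2, f))) = Add(Rational(-2, 7), Mul(Rational(-2, 7), f), Mul(Rational(-1, 7), Pow(f, 2))))
Function('m')(y) = Mul(2, y, Add(-1, y)) (Function('m')(y) = Mul(Add(-1, y), Mul(2, y)) = Mul(2, y, Add(-1, y)))
Mul(Function('m')(0), Add(-112, Function('W')(5))) = Mul(Mul(2, 0, Add(-1, 0)), Add(-112, Add(Rational(-2, 7), Mul(Rational(-2, 7), 5), Mul(Rational(-1, 7), Pow(5, 2))))) = Mul(Mul(2, 0, -1), Add(-112, Add(Rational(-2, 7), Rational(-10, 7), Mul(Rational(-1, 7), 25)))) = Mul(0, Add(-112, Add(Rational(-2, 7), Rational(-10, 7), Rational(-25, 7)))) = Mul(0, Add(-112, Rational(-37, 7))) = Mul(0, Rational(-821, 7)) = 0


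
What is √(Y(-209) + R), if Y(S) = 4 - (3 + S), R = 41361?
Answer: 3*√4619 ≈ 203.89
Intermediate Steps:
Y(S) = 1 - S (Y(S) = 4 + (-3 - S) = 1 - S)
√(Y(-209) + R) = √((1 - 1*(-209)) + 41361) = √((1 + 209) + 41361) = √(210 + 41361) = √41571 = 3*√4619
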